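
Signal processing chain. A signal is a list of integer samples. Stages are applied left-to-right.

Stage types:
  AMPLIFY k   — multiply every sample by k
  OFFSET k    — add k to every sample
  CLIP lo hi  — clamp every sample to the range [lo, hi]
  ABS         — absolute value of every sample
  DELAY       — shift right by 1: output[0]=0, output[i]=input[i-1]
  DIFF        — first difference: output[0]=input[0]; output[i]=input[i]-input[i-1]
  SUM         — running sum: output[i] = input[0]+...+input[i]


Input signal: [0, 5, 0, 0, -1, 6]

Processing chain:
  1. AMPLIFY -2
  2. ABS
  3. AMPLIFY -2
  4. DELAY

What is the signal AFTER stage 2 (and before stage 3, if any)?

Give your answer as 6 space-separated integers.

Answer: 0 10 0 0 2 12

Derivation:
Input: [0, 5, 0, 0, -1, 6]
Stage 1 (AMPLIFY -2): 0*-2=0, 5*-2=-10, 0*-2=0, 0*-2=0, -1*-2=2, 6*-2=-12 -> [0, -10, 0, 0, 2, -12]
Stage 2 (ABS): |0|=0, |-10|=10, |0|=0, |0|=0, |2|=2, |-12|=12 -> [0, 10, 0, 0, 2, 12]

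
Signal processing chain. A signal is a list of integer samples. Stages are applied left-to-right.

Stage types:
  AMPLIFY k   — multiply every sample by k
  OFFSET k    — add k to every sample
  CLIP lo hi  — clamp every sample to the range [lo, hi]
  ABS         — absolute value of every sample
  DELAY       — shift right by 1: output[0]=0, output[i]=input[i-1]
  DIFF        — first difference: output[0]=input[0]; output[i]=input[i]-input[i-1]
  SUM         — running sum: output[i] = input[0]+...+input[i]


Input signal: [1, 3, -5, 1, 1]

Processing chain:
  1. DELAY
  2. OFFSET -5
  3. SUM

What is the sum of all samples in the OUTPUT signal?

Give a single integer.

Answer: -71

Derivation:
Input: [1, 3, -5, 1, 1]
Stage 1 (DELAY): [0, 1, 3, -5, 1] = [0, 1, 3, -5, 1] -> [0, 1, 3, -5, 1]
Stage 2 (OFFSET -5): 0+-5=-5, 1+-5=-4, 3+-5=-2, -5+-5=-10, 1+-5=-4 -> [-5, -4, -2, -10, -4]
Stage 3 (SUM): sum[0..0]=-5, sum[0..1]=-9, sum[0..2]=-11, sum[0..3]=-21, sum[0..4]=-25 -> [-5, -9, -11, -21, -25]
Output sum: -71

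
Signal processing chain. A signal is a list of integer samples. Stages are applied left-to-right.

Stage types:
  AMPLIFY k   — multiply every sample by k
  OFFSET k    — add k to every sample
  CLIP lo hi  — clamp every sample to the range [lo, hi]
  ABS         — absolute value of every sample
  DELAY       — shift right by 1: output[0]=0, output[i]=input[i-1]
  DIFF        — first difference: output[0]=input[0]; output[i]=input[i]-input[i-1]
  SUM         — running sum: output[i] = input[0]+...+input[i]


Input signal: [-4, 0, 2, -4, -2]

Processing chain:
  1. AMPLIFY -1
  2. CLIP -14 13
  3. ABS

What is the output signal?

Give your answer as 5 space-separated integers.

Answer: 4 0 2 4 2

Derivation:
Input: [-4, 0, 2, -4, -2]
Stage 1 (AMPLIFY -1): -4*-1=4, 0*-1=0, 2*-1=-2, -4*-1=4, -2*-1=2 -> [4, 0, -2, 4, 2]
Stage 2 (CLIP -14 13): clip(4,-14,13)=4, clip(0,-14,13)=0, clip(-2,-14,13)=-2, clip(4,-14,13)=4, clip(2,-14,13)=2 -> [4, 0, -2, 4, 2]
Stage 3 (ABS): |4|=4, |0|=0, |-2|=2, |4|=4, |2|=2 -> [4, 0, 2, 4, 2]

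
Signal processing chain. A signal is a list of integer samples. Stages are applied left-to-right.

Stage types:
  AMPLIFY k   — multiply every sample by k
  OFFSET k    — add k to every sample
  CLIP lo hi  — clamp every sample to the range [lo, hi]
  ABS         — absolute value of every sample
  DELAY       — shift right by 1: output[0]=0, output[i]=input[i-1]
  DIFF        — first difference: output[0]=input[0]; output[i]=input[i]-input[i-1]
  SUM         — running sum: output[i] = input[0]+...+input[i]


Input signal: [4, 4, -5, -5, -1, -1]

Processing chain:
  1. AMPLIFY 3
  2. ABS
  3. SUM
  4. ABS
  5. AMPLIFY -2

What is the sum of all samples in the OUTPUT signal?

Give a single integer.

Input: [4, 4, -5, -5, -1, -1]
Stage 1 (AMPLIFY 3): 4*3=12, 4*3=12, -5*3=-15, -5*3=-15, -1*3=-3, -1*3=-3 -> [12, 12, -15, -15, -3, -3]
Stage 2 (ABS): |12|=12, |12|=12, |-15|=15, |-15|=15, |-3|=3, |-3|=3 -> [12, 12, 15, 15, 3, 3]
Stage 3 (SUM): sum[0..0]=12, sum[0..1]=24, sum[0..2]=39, sum[0..3]=54, sum[0..4]=57, sum[0..5]=60 -> [12, 24, 39, 54, 57, 60]
Stage 4 (ABS): |12|=12, |24|=24, |39|=39, |54|=54, |57|=57, |60|=60 -> [12, 24, 39, 54, 57, 60]
Stage 5 (AMPLIFY -2): 12*-2=-24, 24*-2=-48, 39*-2=-78, 54*-2=-108, 57*-2=-114, 60*-2=-120 -> [-24, -48, -78, -108, -114, -120]
Output sum: -492

Answer: -492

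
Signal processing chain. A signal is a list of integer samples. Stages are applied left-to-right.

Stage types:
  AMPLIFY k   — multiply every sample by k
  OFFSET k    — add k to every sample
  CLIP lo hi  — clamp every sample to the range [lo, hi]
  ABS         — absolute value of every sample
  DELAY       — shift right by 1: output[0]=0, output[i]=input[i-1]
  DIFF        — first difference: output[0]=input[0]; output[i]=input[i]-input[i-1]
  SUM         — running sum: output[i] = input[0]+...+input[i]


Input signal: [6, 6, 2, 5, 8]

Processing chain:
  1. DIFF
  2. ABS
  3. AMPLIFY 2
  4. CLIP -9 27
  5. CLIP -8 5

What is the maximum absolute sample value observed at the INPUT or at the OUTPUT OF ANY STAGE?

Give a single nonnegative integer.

Answer: 12

Derivation:
Input: [6, 6, 2, 5, 8] (max |s|=8)
Stage 1 (DIFF): s[0]=6, 6-6=0, 2-6=-4, 5-2=3, 8-5=3 -> [6, 0, -4, 3, 3] (max |s|=6)
Stage 2 (ABS): |6|=6, |0|=0, |-4|=4, |3|=3, |3|=3 -> [6, 0, 4, 3, 3] (max |s|=6)
Stage 3 (AMPLIFY 2): 6*2=12, 0*2=0, 4*2=8, 3*2=6, 3*2=6 -> [12, 0, 8, 6, 6] (max |s|=12)
Stage 4 (CLIP -9 27): clip(12,-9,27)=12, clip(0,-9,27)=0, clip(8,-9,27)=8, clip(6,-9,27)=6, clip(6,-9,27)=6 -> [12, 0, 8, 6, 6] (max |s|=12)
Stage 5 (CLIP -8 5): clip(12,-8,5)=5, clip(0,-8,5)=0, clip(8,-8,5)=5, clip(6,-8,5)=5, clip(6,-8,5)=5 -> [5, 0, 5, 5, 5] (max |s|=5)
Overall max amplitude: 12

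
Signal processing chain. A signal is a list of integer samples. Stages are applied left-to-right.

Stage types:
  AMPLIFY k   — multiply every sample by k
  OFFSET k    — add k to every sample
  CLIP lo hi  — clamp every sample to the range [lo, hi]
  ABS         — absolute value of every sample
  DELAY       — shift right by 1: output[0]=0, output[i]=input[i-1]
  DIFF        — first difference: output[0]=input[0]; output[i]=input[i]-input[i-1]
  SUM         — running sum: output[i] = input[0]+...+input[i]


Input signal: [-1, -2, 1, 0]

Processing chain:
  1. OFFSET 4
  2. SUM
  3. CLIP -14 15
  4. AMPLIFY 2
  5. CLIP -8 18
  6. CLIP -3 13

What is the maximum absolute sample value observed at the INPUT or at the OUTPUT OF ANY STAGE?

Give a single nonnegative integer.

Input: [-1, -2, 1, 0] (max |s|=2)
Stage 1 (OFFSET 4): -1+4=3, -2+4=2, 1+4=5, 0+4=4 -> [3, 2, 5, 4] (max |s|=5)
Stage 2 (SUM): sum[0..0]=3, sum[0..1]=5, sum[0..2]=10, sum[0..3]=14 -> [3, 5, 10, 14] (max |s|=14)
Stage 3 (CLIP -14 15): clip(3,-14,15)=3, clip(5,-14,15)=5, clip(10,-14,15)=10, clip(14,-14,15)=14 -> [3, 5, 10, 14] (max |s|=14)
Stage 4 (AMPLIFY 2): 3*2=6, 5*2=10, 10*2=20, 14*2=28 -> [6, 10, 20, 28] (max |s|=28)
Stage 5 (CLIP -8 18): clip(6,-8,18)=6, clip(10,-8,18)=10, clip(20,-8,18)=18, clip(28,-8,18)=18 -> [6, 10, 18, 18] (max |s|=18)
Stage 6 (CLIP -3 13): clip(6,-3,13)=6, clip(10,-3,13)=10, clip(18,-3,13)=13, clip(18,-3,13)=13 -> [6, 10, 13, 13] (max |s|=13)
Overall max amplitude: 28

Answer: 28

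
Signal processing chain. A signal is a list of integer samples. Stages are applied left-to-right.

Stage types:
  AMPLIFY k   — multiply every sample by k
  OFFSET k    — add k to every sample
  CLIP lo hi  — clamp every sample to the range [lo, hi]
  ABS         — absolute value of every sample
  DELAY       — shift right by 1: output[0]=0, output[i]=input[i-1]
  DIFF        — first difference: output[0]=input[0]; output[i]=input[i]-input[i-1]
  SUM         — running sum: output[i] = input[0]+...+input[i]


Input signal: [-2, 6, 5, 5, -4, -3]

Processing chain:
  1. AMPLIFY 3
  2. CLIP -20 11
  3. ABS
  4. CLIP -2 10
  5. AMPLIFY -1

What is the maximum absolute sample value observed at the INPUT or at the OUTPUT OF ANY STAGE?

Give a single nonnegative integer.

Input: [-2, 6, 5, 5, -4, -3] (max |s|=6)
Stage 1 (AMPLIFY 3): -2*3=-6, 6*3=18, 5*3=15, 5*3=15, -4*3=-12, -3*3=-9 -> [-6, 18, 15, 15, -12, -9] (max |s|=18)
Stage 2 (CLIP -20 11): clip(-6,-20,11)=-6, clip(18,-20,11)=11, clip(15,-20,11)=11, clip(15,-20,11)=11, clip(-12,-20,11)=-12, clip(-9,-20,11)=-9 -> [-6, 11, 11, 11, -12, -9] (max |s|=12)
Stage 3 (ABS): |-6|=6, |11|=11, |11|=11, |11|=11, |-12|=12, |-9|=9 -> [6, 11, 11, 11, 12, 9] (max |s|=12)
Stage 4 (CLIP -2 10): clip(6,-2,10)=6, clip(11,-2,10)=10, clip(11,-2,10)=10, clip(11,-2,10)=10, clip(12,-2,10)=10, clip(9,-2,10)=9 -> [6, 10, 10, 10, 10, 9] (max |s|=10)
Stage 5 (AMPLIFY -1): 6*-1=-6, 10*-1=-10, 10*-1=-10, 10*-1=-10, 10*-1=-10, 9*-1=-9 -> [-6, -10, -10, -10, -10, -9] (max |s|=10)
Overall max amplitude: 18

Answer: 18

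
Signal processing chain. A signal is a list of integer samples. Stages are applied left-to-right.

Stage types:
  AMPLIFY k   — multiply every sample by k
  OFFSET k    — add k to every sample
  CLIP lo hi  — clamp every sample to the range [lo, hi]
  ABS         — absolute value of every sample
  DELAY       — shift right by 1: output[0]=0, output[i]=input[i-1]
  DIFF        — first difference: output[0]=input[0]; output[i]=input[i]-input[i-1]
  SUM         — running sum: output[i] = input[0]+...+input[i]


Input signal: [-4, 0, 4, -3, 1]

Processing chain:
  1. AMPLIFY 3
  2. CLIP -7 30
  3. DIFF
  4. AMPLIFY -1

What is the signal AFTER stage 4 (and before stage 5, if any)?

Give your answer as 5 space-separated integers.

Answer: 7 -7 -12 19 -10

Derivation:
Input: [-4, 0, 4, -3, 1]
Stage 1 (AMPLIFY 3): -4*3=-12, 0*3=0, 4*3=12, -3*3=-9, 1*3=3 -> [-12, 0, 12, -9, 3]
Stage 2 (CLIP -7 30): clip(-12,-7,30)=-7, clip(0,-7,30)=0, clip(12,-7,30)=12, clip(-9,-7,30)=-7, clip(3,-7,30)=3 -> [-7, 0, 12, -7, 3]
Stage 3 (DIFF): s[0]=-7, 0--7=7, 12-0=12, -7-12=-19, 3--7=10 -> [-7, 7, 12, -19, 10]
Stage 4 (AMPLIFY -1): -7*-1=7, 7*-1=-7, 12*-1=-12, -19*-1=19, 10*-1=-10 -> [7, -7, -12, 19, -10]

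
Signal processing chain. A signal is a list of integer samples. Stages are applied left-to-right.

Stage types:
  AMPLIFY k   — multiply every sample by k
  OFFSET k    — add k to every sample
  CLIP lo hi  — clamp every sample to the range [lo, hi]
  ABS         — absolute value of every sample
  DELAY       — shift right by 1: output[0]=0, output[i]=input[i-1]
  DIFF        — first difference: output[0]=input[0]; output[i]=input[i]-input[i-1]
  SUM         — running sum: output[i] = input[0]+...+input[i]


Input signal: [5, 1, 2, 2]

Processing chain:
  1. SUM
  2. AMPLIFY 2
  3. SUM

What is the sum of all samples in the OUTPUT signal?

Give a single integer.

Input: [5, 1, 2, 2]
Stage 1 (SUM): sum[0..0]=5, sum[0..1]=6, sum[0..2]=8, sum[0..3]=10 -> [5, 6, 8, 10]
Stage 2 (AMPLIFY 2): 5*2=10, 6*2=12, 8*2=16, 10*2=20 -> [10, 12, 16, 20]
Stage 3 (SUM): sum[0..0]=10, sum[0..1]=22, sum[0..2]=38, sum[0..3]=58 -> [10, 22, 38, 58]
Output sum: 128

Answer: 128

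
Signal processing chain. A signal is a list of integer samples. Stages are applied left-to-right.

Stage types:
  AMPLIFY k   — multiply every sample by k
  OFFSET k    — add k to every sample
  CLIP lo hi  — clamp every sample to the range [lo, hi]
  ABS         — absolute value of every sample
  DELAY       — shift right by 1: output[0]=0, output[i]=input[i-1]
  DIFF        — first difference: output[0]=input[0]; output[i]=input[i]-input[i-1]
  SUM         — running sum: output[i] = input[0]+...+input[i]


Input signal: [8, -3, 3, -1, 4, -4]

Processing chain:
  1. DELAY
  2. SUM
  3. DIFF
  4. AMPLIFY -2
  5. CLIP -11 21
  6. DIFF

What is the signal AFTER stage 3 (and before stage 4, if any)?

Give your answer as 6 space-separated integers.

Input: [8, -3, 3, -1, 4, -4]
Stage 1 (DELAY): [0, 8, -3, 3, -1, 4] = [0, 8, -3, 3, -1, 4] -> [0, 8, -3, 3, -1, 4]
Stage 2 (SUM): sum[0..0]=0, sum[0..1]=8, sum[0..2]=5, sum[0..3]=8, sum[0..4]=7, sum[0..5]=11 -> [0, 8, 5, 8, 7, 11]
Stage 3 (DIFF): s[0]=0, 8-0=8, 5-8=-3, 8-5=3, 7-8=-1, 11-7=4 -> [0, 8, -3, 3, -1, 4]

Answer: 0 8 -3 3 -1 4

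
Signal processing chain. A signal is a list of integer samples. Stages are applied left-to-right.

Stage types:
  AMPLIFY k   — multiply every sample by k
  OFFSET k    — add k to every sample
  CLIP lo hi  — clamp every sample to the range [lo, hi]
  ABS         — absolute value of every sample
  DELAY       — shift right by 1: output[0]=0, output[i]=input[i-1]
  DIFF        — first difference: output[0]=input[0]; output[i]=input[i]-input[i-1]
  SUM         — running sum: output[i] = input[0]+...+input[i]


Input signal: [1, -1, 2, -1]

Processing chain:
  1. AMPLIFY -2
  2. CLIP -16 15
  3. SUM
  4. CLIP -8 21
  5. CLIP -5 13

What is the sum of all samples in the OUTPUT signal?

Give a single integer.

Answer: -8

Derivation:
Input: [1, -1, 2, -1]
Stage 1 (AMPLIFY -2): 1*-2=-2, -1*-2=2, 2*-2=-4, -1*-2=2 -> [-2, 2, -4, 2]
Stage 2 (CLIP -16 15): clip(-2,-16,15)=-2, clip(2,-16,15)=2, clip(-4,-16,15)=-4, clip(2,-16,15)=2 -> [-2, 2, -4, 2]
Stage 3 (SUM): sum[0..0]=-2, sum[0..1]=0, sum[0..2]=-4, sum[0..3]=-2 -> [-2, 0, -4, -2]
Stage 4 (CLIP -8 21): clip(-2,-8,21)=-2, clip(0,-8,21)=0, clip(-4,-8,21)=-4, clip(-2,-8,21)=-2 -> [-2, 0, -4, -2]
Stage 5 (CLIP -5 13): clip(-2,-5,13)=-2, clip(0,-5,13)=0, clip(-4,-5,13)=-4, clip(-2,-5,13)=-2 -> [-2, 0, -4, -2]
Output sum: -8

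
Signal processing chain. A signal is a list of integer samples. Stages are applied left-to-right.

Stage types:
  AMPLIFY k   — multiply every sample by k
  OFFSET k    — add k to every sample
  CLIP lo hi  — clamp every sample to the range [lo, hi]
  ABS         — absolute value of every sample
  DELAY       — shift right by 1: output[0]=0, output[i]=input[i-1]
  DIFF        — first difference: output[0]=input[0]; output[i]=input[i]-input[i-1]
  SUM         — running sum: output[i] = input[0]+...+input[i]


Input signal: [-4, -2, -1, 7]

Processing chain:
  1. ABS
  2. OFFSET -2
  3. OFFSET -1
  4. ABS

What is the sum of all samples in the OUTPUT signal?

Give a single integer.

Answer: 8

Derivation:
Input: [-4, -2, -1, 7]
Stage 1 (ABS): |-4|=4, |-2|=2, |-1|=1, |7|=7 -> [4, 2, 1, 7]
Stage 2 (OFFSET -2): 4+-2=2, 2+-2=0, 1+-2=-1, 7+-2=5 -> [2, 0, -1, 5]
Stage 3 (OFFSET -1): 2+-1=1, 0+-1=-1, -1+-1=-2, 5+-1=4 -> [1, -1, -2, 4]
Stage 4 (ABS): |1|=1, |-1|=1, |-2|=2, |4|=4 -> [1, 1, 2, 4]
Output sum: 8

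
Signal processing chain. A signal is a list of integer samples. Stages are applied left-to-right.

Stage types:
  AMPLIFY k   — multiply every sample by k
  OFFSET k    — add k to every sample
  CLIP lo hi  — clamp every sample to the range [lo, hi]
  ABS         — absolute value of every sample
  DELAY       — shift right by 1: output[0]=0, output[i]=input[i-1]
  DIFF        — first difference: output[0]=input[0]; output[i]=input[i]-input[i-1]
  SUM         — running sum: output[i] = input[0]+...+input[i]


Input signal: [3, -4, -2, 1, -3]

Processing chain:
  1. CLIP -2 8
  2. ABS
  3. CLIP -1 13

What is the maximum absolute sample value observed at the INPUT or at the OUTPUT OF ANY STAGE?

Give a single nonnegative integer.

Input: [3, -4, -2, 1, -3] (max |s|=4)
Stage 1 (CLIP -2 8): clip(3,-2,8)=3, clip(-4,-2,8)=-2, clip(-2,-2,8)=-2, clip(1,-2,8)=1, clip(-3,-2,8)=-2 -> [3, -2, -2, 1, -2] (max |s|=3)
Stage 2 (ABS): |3|=3, |-2|=2, |-2|=2, |1|=1, |-2|=2 -> [3, 2, 2, 1, 2] (max |s|=3)
Stage 3 (CLIP -1 13): clip(3,-1,13)=3, clip(2,-1,13)=2, clip(2,-1,13)=2, clip(1,-1,13)=1, clip(2,-1,13)=2 -> [3, 2, 2, 1, 2] (max |s|=3)
Overall max amplitude: 4

Answer: 4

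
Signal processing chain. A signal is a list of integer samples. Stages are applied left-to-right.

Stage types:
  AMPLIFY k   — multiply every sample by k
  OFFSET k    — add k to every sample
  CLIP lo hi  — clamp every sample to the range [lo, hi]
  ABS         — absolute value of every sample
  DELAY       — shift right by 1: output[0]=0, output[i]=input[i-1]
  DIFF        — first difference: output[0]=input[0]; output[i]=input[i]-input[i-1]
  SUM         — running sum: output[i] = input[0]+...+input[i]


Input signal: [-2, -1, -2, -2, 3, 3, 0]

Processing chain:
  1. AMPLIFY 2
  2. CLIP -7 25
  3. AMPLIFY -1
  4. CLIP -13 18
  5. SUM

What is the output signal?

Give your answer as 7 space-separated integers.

Input: [-2, -1, -2, -2, 3, 3, 0]
Stage 1 (AMPLIFY 2): -2*2=-4, -1*2=-2, -2*2=-4, -2*2=-4, 3*2=6, 3*2=6, 0*2=0 -> [-4, -2, -4, -4, 6, 6, 0]
Stage 2 (CLIP -7 25): clip(-4,-7,25)=-4, clip(-2,-7,25)=-2, clip(-4,-7,25)=-4, clip(-4,-7,25)=-4, clip(6,-7,25)=6, clip(6,-7,25)=6, clip(0,-7,25)=0 -> [-4, -2, -4, -4, 6, 6, 0]
Stage 3 (AMPLIFY -1): -4*-1=4, -2*-1=2, -4*-1=4, -4*-1=4, 6*-1=-6, 6*-1=-6, 0*-1=0 -> [4, 2, 4, 4, -6, -6, 0]
Stage 4 (CLIP -13 18): clip(4,-13,18)=4, clip(2,-13,18)=2, clip(4,-13,18)=4, clip(4,-13,18)=4, clip(-6,-13,18)=-6, clip(-6,-13,18)=-6, clip(0,-13,18)=0 -> [4, 2, 4, 4, -6, -6, 0]
Stage 5 (SUM): sum[0..0]=4, sum[0..1]=6, sum[0..2]=10, sum[0..3]=14, sum[0..4]=8, sum[0..5]=2, sum[0..6]=2 -> [4, 6, 10, 14, 8, 2, 2]

Answer: 4 6 10 14 8 2 2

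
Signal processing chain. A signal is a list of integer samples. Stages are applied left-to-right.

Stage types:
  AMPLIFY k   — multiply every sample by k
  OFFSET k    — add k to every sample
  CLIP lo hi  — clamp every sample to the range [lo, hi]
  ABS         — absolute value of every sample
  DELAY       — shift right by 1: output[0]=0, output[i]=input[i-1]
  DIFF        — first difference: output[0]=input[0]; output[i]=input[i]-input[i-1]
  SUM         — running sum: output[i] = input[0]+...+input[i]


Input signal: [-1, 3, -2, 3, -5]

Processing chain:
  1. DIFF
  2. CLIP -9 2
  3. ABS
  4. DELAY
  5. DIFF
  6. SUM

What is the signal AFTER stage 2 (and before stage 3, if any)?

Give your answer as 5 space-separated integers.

Answer: -1 2 -5 2 -8

Derivation:
Input: [-1, 3, -2, 3, -5]
Stage 1 (DIFF): s[0]=-1, 3--1=4, -2-3=-5, 3--2=5, -5-3=-8 -> [-1, 4, -5, 5, -8]
Stage 2 (CLIP -9 2): clip(-1,-9,2)=-1, clip(4,-9,2)=2, clip(-5,-9,2)=-5, clip(5,-9,2)=2, clip(-8,-9,2)=-8 -> [-1, 2, -5, 2, -8]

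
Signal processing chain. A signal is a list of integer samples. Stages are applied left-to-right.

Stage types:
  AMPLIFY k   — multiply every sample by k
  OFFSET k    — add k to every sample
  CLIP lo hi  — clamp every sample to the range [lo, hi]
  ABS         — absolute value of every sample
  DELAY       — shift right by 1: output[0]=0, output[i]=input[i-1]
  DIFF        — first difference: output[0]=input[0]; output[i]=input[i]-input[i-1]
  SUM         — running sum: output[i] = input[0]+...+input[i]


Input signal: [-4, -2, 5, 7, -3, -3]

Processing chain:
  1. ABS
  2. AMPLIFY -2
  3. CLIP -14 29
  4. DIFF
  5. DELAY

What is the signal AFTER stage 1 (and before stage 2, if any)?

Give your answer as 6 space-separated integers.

Input: [-4, -2, 5, 7, -3, -3]
Stage 1 (ABS): |-4|=4, |-2|=2, |5|=5, |7|=7, |-3|=3, |-3|=3 -> [4, 2, 5, 7, 3, 3]

Answer: 4 2 5 7 3 3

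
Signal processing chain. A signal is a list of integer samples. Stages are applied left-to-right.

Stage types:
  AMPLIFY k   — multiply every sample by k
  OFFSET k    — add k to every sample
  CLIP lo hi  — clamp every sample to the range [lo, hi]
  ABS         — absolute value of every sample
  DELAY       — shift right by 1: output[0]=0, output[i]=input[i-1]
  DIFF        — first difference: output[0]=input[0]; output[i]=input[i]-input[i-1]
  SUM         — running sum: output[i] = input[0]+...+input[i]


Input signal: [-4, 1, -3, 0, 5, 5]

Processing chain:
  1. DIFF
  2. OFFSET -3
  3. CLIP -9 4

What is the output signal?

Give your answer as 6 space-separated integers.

Answer: -7 2 -7 0 2 -3

Derivation:
Input: [-4, 1, -3, 0, 5, 5]
Stage 1 (DIFF): s[0]=-4, 1--4=5, -3-1=-4, 0--3=3, 5-0=5, 5-5=0 -> [-4, 5, -4, 3, 5, 0]
Stage 2 (OFFSET -3): -4+-3=-7, 5+-3=2, -4+-3=-7, 3+-3=0, 5+-3=2, 0+-3=-3 -> [-7, 2, -7, 0, 2, -3]
Stage 3 (CLIP -9 4): clip(-7,-9,4)=-7, clip(2,-9,4)=2, clip(-7,-9,4)=-7, clip(0,-9,4)=0, clip(2,-9,4)=2, clip(-3,-9,4)=-3 -> [-7, 2, -7, 0, 2, -3]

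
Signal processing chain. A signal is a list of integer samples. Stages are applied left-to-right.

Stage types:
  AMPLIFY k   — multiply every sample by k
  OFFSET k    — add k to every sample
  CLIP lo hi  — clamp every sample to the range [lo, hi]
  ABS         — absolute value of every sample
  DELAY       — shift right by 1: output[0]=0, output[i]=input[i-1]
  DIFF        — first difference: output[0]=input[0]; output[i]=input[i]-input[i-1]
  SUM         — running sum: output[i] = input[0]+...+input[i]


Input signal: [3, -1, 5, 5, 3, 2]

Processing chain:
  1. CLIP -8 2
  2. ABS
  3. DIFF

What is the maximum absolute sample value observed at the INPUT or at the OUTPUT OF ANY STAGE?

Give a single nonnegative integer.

Answer: 5

Derivation:
Input: [3, -1, 5, 5, 3, 2] (max |s|=5)
Stage 1 (CLIP -8 2): clip(3,-8,2)=2, clip(-1,-8,2)=-1, clip(5,-8,2)=2, clip(5,-8,2)=2, clip(3,-8,2)=2, clip(2,-8,2)=2 -> [2, -1, 2, 2, 2, 2] (max |s|=2)
Stage 2 (ABS): |2|=2, |-1|=1, |2|=2, |2|=2, |2|=2, |2|=2 -> [2, 1, 2, 2, 2, 2] (max |s|=2)
Stage 3 (DIFF): s[0]=2, 1-2=-1, 2-1=1, 2-2=0, 2-2=0, 2-2=0 -> [2, -1, 1, 0, 0, 0] (max |s|=2)
Overall max amplitude: 5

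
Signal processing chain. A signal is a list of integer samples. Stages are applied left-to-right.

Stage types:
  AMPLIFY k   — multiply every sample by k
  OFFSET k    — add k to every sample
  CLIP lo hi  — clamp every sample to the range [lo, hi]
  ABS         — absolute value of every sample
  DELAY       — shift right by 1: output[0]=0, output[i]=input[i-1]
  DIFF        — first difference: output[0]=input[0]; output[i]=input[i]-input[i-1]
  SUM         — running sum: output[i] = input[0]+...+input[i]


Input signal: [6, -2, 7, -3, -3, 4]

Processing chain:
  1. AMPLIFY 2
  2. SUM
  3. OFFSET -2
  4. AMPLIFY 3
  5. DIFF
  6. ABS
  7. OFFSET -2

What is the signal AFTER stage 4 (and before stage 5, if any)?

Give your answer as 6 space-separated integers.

Answer: 30 18 60 42 24 48

Derivation:
Input: [6, -2, 7, -3, -3, 4]
Stage 1 (AMPLIFY 2): 6*2=12, -2*2=-4, 7*2=14, -3*2=-6, -3*2=-6, 4*2=8 -> [12, -4, 14, -6, -6, 8]
Stage 2 (SUM): sum[0..0]=12, sum[0..1]=8, sum[0..2]=22, sum[0..3]=16, sum[0..4]=10, sum[0..5]=18 -> [12, 8, 22, 16, 10, 18]
Stage 3 (OFFSET -2): 12+-2=10, 8+-2=6, 22+-2=20, 16+-2=14, 10+-2=8, 18+-2=16 -> [10, 6, 20, 14, 8, 16]
Stage 4 (AMPLIFY 3): 10*3=30, 6*3=18, 20*3=60, 14*3=42, 8*3=24, 16*3=48 -> [30, 18, 60, 42, 24, 48]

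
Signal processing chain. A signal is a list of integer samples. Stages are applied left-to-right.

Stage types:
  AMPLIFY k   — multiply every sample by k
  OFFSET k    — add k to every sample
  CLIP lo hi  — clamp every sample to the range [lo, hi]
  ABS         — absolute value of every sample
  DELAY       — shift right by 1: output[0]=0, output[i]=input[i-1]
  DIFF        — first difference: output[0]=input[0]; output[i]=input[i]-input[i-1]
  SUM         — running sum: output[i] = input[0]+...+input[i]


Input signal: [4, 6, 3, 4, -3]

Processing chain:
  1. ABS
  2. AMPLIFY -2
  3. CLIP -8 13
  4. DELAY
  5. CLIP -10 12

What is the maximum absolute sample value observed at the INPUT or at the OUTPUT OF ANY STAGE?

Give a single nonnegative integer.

Answer: 12

Derivation:
Input: [4, 6, 3, 4, -3] (max |s|=6)
Stage 1 (ABS): |4|=4, |6|=6, |3|=3, |4|=4, |-3|=3 -> [4, 6, 3, 4, 3] (max |s|=6)
Stage 2 (AMPLIFY -2): 4*-2=-8, 6*-2=-12, 3*-2=-6, 4*-2=-8, 3*-2=-6 -> [-8, -12, -6, -8, -6] (max |s|=12)
Stage 3 (CLIP -8 13): clip(-8,-8,13)=-8, clip(-12,-8,13)=-8, clip(-6,-8,13)=-6, clip(-8,-8,13)=-8, clip(-6,-8,13)=-6 -> [-8, -8, -6, -8, -6] (max |s|=8)
Stage 4 (DELAY): [0, -8, -8, -6, -8] = [0, -8, -8, -6, -8] -> [0, -8, -8, -6, -8] (max |s|=8)
Stage 5 (CLIP -10 12): clip(0,-10,12)=0, clip(-8,-10,12)=-8, clip(-8,-10,12)=-8, clip(-6,-10,12)=-6, clip(-8,-10,12)=-8 -> [0, -8, -8, -6, -8] (max |s|=8)
Overall max amplitude: 12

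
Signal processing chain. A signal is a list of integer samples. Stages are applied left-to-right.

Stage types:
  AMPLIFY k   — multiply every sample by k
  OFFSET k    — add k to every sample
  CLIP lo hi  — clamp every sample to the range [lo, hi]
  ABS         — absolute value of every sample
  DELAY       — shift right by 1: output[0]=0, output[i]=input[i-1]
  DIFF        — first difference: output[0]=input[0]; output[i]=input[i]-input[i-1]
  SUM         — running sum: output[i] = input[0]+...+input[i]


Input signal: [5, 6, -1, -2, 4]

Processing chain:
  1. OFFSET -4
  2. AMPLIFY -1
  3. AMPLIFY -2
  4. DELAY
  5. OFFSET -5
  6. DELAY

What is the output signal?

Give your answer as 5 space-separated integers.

Answer: 0 -5 -3 -1 -15

Derivation:
Input: [5, 6, -1, -2, 4]
Stage 1 (OFFSET -4): 5+-4=1, 6+-4=2, -1+-4=-5, -2+-4=-6, 4+-4=0 -> [1, 2, -5, -6, 0]
Stage 2 (AMPLIFY -1): 1*-1=-1, 2*-1=-2, -5*-1=5, -6*-1=6, 0*-1=0 -> [-1, -2, 5, 6, 0]
Stage 3 (AMPLIFY -2): -1*-2=2, -2*-2=4, 5*-2=-10, 6*-2=-12, 0*-2=0 -> [2, 4, -10, -12, 0]
Stage 4 (DELAY): [0, 2, 4, -10, -12] = [0, 2, 4, -10, -12] -> [0, 2, 4, -10, -12]
Stage 5 (OFFSET -5): 0+-5=-5, 2+-5=-3, 4+-5=-1, -10+-5=-15, -12+-5=-17 -> [-5, -3, -1, -15, -17]
Stage 6 (DELAY): [0, -5, -3, -1, -15] = [0, -5, -3, -1, -15] -> [0, -5, -3, -1, -15]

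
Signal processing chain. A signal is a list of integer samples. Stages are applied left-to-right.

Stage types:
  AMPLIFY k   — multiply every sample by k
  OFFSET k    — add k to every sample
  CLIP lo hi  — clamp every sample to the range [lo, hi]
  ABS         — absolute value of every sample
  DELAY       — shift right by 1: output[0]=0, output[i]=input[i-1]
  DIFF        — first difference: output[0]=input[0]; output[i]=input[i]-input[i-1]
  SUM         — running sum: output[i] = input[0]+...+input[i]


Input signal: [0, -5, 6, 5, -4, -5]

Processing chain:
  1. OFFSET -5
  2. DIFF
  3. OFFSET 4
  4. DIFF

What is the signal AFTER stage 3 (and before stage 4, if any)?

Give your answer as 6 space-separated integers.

Input: [0, -5, 6, 5, -4, -5]
Stage 1 (OFFSET -5): 0+-5=-5, -5+-5=-10, 6+-5=1, 5+-5=0, -4+-5=-9, -5+-5=-10 -> [-5, -10, 1, 0, -9, -10]
Stage 2 (DIFF): s[0]=-5, -10--5=-5, 1--10=11, 0-1=-1, -9-0=-9, -10--9=-1 -> [-5, -5, 11, -1, -9, -1]
Stage 3 (OFFSET 4): -5+4=-1, -5+4=-1, 11+4=15, -1+4=3, -9+4=-5, -1+4=3 -> [-1, -1, 15, 3, -5, 3]

Answer: -1 -1 15 3 -5 3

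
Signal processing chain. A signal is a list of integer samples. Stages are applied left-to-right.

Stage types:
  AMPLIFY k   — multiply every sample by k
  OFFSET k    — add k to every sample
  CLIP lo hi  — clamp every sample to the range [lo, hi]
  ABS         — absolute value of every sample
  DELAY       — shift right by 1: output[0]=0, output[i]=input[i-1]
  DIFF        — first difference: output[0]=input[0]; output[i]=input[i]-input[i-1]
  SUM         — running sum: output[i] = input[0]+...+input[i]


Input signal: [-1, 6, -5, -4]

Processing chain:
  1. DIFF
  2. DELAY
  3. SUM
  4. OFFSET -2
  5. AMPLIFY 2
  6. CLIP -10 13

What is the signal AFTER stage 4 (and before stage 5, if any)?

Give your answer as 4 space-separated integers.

Answer: -2 -3 4 -7

Derivation:
Input: [-1, 6, -5, -4]
Stage 1 (DIFF): s[0]=-1, 6--1=7, -5-6=-11, -4--5=1 -> [-1, 7, -11, 1]
Stage 2 (DELAY): [0, -1, 7, -11] = [0, -1, 7, -11] -> [0, -1, 7, -11]
Stage 3 (SUM): sum[0..0]=0, sum[0..1]=-1, sum[0..2]=6, sum[0..3]=-5 -> [0, -1, 6, -5]
Stage 4 (OFFSET -2): 0+-2=-2, -1+-2=-3, 6+-2=4, -5+-2=-7 -> [-2, -3, 4, -7]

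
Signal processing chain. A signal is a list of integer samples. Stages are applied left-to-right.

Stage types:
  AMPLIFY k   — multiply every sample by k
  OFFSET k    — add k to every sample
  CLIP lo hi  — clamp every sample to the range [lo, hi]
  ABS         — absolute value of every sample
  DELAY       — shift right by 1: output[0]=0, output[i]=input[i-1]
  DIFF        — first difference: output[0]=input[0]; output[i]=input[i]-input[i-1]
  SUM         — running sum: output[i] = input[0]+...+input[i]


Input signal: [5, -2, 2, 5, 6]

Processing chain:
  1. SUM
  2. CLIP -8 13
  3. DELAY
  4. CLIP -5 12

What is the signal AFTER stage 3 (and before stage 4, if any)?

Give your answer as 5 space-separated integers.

Input: [5, -2, 2, 5, 6]
Stage 1 (SUM): sum[0..0]=5, sum[0..1]=3, sum[0..2]=5, sum[0..3]=10, sum[0..4]=16 -> [5, 3, 5, 10, 16]
Stage 2 (CLIP -8 13): clip(5,-8,13)=5, clip(3,-8,13)=3, clip(5,-8,13)=5, clip(10,-8,13)=10, clip(16,-8,13)=13 -> [5, 3, 5, 10, 13]
Stage 3 (DELAY): [0, 5, 3, 5, 10] = [0, 5, 3, 5, 10] -> [0, 5, 3, 5, 10]

Answer: 0 5 3 5 10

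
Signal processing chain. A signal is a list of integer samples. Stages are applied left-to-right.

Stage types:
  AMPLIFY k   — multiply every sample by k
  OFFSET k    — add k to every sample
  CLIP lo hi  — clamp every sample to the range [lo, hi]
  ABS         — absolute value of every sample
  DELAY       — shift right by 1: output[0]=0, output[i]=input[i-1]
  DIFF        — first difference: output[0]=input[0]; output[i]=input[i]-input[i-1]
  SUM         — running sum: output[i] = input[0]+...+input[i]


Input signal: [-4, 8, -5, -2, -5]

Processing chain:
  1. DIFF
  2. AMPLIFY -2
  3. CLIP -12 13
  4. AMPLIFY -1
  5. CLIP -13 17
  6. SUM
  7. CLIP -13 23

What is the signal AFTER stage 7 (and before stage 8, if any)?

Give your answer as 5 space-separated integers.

Answer: -8 4 -9 -3 -9

Derivation:
Input: [-4, 8, -5, -2, -5]
Stage 1 (DIFF): s[0]=-4, 8--4=12, -5-8=-13, -2--5=3, -5--2=-3 -> [-4, 12, -13, 3, -3]
Stage 2 (AMPLIFY -2): -4*-2=8, 12*-2=-24, -13*-2=26, 3*-2=-6, -3*-2=6 -> [8, -24, 26, -6, 6]
Stage 3 (CLIP -12 13): clip(8,-12,13)=8, clip(-24,-12,13)=-12, clip(26,-12,13)=13, clip(-6,-12,13)=-6, clip(6,-12,13)=6 -> [8, -12, 13, -6, 6]
Stage 4 (AMPLIFY -1): 8*-1=-8, -12*-1=12, 13*-1=-13, -6*-1=6, 6*-1=-6 -> [-8, 12, -13, 6, -6]
Stage 5 (CLIP -13 17): clip(-8,-13,17)=-8, clip(12,-13,17)=12, clip(-13,-13,17)=-13, clip(6,-13,17)=6, clip(-6,-13,17)=-6 -> [-8, 12, -13, 6, -6]
Stage 6 (SUM): sum[0..0]=-8, sum[0..1]=4, sum[0..2]=-9, sum[0..3]=-3, sum[0..4]=-9 -> [-8, 4, -9, -3, -9]
Stage 7 (CLIP -13 23): clip(-8,-13,23)=-8, clip(4,-13,23)=4, clip(-9,-13,23)=-9, clip(-3,-13,23)=-3, clip(-9,-13,23)=-9 -> [-8, 4, -9, -3, -9]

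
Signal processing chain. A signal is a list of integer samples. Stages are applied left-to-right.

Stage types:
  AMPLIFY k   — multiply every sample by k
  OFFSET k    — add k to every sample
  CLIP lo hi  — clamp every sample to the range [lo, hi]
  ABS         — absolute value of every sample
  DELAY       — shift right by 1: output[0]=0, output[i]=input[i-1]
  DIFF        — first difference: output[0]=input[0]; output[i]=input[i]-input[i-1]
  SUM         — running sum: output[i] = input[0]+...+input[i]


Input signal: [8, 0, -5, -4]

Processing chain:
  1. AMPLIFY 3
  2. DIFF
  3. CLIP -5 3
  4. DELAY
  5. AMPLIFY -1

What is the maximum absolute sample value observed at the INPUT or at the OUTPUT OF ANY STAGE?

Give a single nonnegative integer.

Input: [8, 0, -5, -4] (max |s|=8)
Stage 1 (AMPLIFY 3): 8*3=24, 0*3=0, -5*3=-15, -4*3=-12 -> [24, 0, -15, -12] (max |s|=24)
Stage 2 (DIFF): s[0]=24, 0-24=-24, -15-0=-15, -12--15=3 -> [24, -24, -15, 3] (max |s|=24)
Stage 3 (CLIP -5 3): clip(24,-5,3)=3, clip(-24,-5,3)=-5, clip(-15,-5,3)=-5, clip(3,-5,3)=3 -> [3, -5, -5, 3] (max |s|=5)
Stage 4 (DELAY): [0, 3, -5, -5] = [0, 3, -5, -5] -> [0, 3, -5, -5] (max |s|=5)
Stage 5 (AMPLIFY -1): 0*-1=0, 3*-1=-3, -5*-1=5, -5*-1=5 -> [0, -3, 5, 5] (max |s|=5)
Overall max amplitude: 24

Answer: 24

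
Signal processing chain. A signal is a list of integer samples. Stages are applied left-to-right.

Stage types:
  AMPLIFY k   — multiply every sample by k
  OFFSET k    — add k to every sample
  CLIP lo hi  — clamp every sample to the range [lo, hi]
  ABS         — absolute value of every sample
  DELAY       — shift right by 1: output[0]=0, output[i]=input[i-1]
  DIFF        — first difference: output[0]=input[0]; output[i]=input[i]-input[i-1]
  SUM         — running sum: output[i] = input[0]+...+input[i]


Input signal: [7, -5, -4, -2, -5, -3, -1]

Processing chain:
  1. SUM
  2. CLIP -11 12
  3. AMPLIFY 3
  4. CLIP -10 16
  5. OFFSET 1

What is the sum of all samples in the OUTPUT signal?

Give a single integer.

Answer: -17

Derivation:
Input: [7, -5, -4, -2, -5, -3, -1]
Stage 1 (SUM): sum[0..0]=7, sum[0..1]=2, sum[0..2]=-2, sum[0..3]=-4, sum[0..4]=-9, sum[0..5]=-12, sum[0..6]=-13 -> [7, 2, -2, -4, -9, -12, -13]
Stage 2 (CLIP -11 12): clip(7,-11,12)=7, clip(2,-11,12)=2, clip(-2,-11,12)=-2, clip(-4,-11,12)=-4, clip(-9,-11,12)=-9, clip(-12,-11,12)=-11, clip(-13,-11,12)=-11 -> [7, 2, -2, -4, -9, -11, -11]
Stage 3 (AMPLIFY 3): 7*3=21, 2*3=6, -2*3=-6, -4*3=-12, -9*3=-27, -11*3=-33, -11*3=-33 -> [21, 6, -6, -12, -27, -33, -33]
Stage 4 (CLIP -10 16): clip(21,-10,16)=16, clip(6,-10,16)=6, clip(-6,-10,16)=-6, clip(-12,-10,16)=-10, clip(-27,-10,16)=-10, clip(-33,-10,16)=-10, clip(-33,-10,16)=-10 -> [16, 6, -6, -10, -10, -10, -10]
Stage 5 (OFFSET 1): 16+1=17, 6+1=7, -6+1=-5, -10+1=-9, -10+1=-9, -10+1=-9, -10+1=-9 -> [17, 7, -5, -9, -9, -9, -9]
Output sum: -17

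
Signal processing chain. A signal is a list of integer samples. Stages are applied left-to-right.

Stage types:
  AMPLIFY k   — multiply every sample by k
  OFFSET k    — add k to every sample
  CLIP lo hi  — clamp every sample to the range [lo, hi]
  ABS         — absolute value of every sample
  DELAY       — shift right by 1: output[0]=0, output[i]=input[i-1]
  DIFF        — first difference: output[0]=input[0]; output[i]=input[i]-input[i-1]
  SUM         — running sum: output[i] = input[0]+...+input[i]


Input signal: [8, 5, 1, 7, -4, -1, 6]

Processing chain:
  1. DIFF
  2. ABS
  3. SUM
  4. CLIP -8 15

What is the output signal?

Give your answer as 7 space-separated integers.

Answer: 8 11 15 15 15 15 15

Derivation:
Input: [8, 5, 1, 7, -4, -1, 6]
Stage 1 (DIFF): s[0]=8, 5-8=-3, 1-5=-4, 7-1=6, -4-7=-11, -1--4=3, 6--1=7 -> [8, -3, -4, 6, -11, 3, 7]
Stage 2 (ABS): |8|=8, |-3|=3, |-4|=4, |6|=6, |-11|=11, |3|=3, |7|=7 -> [8, 3, 4, 6, 11, 3, 7]
Stage 3 (SUM): sum[0..0]=8, sum[0..1]=11, sum[0..2]=15, sum[0..3]=21, sum[0..4]=32, sum[0..5]=35, sum[0..6]=42 -> [8, 11, 15, 21, 32, 35, 42]
Stage 4 (CLIP -8 15): clip(8,-8,15)=8, clip(11,-8,15)=11, clip(15,-8,15)=15, clip(21,-8,15)=15, clip(32,-8,15)=15, clip(35,-8,15)=15, clip(42,-8,15)=15 -> [8, 11, 15, 15, 15, 15, 15]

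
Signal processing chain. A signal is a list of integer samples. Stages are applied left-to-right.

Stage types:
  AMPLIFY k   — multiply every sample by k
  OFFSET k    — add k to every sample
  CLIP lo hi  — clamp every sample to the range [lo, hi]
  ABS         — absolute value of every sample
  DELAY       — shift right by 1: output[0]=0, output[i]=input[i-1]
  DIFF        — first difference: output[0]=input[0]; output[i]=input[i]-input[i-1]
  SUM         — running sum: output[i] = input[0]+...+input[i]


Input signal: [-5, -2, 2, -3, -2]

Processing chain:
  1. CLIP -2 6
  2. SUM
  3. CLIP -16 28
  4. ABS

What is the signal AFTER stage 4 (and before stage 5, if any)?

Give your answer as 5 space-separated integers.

Input: [-5, -2, 2, -3, -2]
Stage 1 (CLIP -2 6): clip(-5,-2,6)=-2, clip(-2,-2,6)=-2, clip(2,-2,6)=2, clip(-3,-2,6)=-2, clip(-2,-2,6)=-2 -> [-2, -2, 2, -2, -2]
Stage 2 (SUM): sum[0..0]=-2, sum[0..1]=-4, sum[0..2]=-2, sum[0..3]=-4, sum[0..4]=-6 -> [-2, -4, -2, -4, -6]
Stage 3 (CLIP -16 28): clip(-2,-16,28)=-2, clip(-4,-16,28)=-4, clip(-2,-16,28)=-2, clip(-4,-16,28)=-4, clip(-6,-16,28)=-6 -> [-2, -4, -2, -4, -6]
Stage 4 (ABS): |-2|=2, |-4|=4, |-2|=2, |-4|=4, |-6|=6 -> [2, 4, 2, 4, 6]

Answer: 2 4 2 4 6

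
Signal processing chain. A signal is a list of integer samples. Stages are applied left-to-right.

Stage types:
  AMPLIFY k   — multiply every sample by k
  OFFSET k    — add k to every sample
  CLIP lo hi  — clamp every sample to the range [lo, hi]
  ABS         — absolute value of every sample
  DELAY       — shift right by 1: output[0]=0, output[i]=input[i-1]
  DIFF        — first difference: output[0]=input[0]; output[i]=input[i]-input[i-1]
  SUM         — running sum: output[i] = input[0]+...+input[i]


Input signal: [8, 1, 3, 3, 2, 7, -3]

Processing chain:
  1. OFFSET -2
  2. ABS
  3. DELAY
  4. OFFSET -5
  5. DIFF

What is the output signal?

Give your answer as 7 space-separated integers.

Input: [8, 1, 3, 3, 2, 7, -3]
Stage 1 (OFFSET -2): 8+-2=6, 1+-2=-1, 3+-2=1, 3+-2=1, 2+-2=0, 7+-2=5, -3+-2=-5 -> [6, -1, 1, 1, 0, 5, -5]
Stage 2 (ABS): |6|=6, |-1|=1, |1|=1, |1|=1, |0|=0, |5|=5, |-5|=5 -> [6, 1, 1, 1, 0, 5, 5]
Stage 3 (DELAY): [0, 6, 1, 1, 1, 0, 5] = [0, 6, 1, 1, 1, 0, 5] -> [0, 6, 1, 1, 1, 0, 5]
Stage 4 (OFFSET -5): 0+-5=-5, 6+-5=1, 1+-5=-4, 1+-5=-4, 1+-5=-4, 0+-5=-5, 5+-5=0 -> [-5, 1, -4, -4, -4, -5, 0]
Stage 5 (DIFF): s[0]=-5, 1--5=6, -4-1=-5, -4--4=0, -4--4=0, -5--4=-1, 0--5=5 -> [-5, 6, -5, 0, 0, -1, 5]

Answer: -5 6 -5 0 0 -1 5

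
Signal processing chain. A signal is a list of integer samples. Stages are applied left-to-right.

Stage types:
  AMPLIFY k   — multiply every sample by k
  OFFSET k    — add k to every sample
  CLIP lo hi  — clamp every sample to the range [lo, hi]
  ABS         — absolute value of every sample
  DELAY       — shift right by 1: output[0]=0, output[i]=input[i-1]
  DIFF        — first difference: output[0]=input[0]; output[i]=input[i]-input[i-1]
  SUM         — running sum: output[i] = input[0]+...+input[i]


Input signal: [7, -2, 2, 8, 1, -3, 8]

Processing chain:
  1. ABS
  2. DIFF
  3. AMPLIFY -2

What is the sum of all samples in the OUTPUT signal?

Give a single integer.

Input: [7, -2, 2, 8, 1, -3, 8]
Stage 1 (ABS): |7|=7, |-2|=2, |2|=2, |8|=8, |1|=1, |-3|=3, |8|=8 -> [7, 2, 2, 8, 1, 3, 8]
Stage 2 (DIFF): s[0]=7, 2-7=-5, 2-2=0, 8-2=6, 1-8=-7, 3-1=2, 8-3=5 -> [7, -5, 0, 6, -7, 2, 5]
Stage 3 (AMPLIFY -2): 7*-2=-14, -5*-2=10, 0*-2=0, 6*-2=-12, -7*-2=14, 2*-2=-4, 5*-2=-10 -> [-14, 10, 0, -12, 14, -4, -10]
Output sum: -16

Answer: -16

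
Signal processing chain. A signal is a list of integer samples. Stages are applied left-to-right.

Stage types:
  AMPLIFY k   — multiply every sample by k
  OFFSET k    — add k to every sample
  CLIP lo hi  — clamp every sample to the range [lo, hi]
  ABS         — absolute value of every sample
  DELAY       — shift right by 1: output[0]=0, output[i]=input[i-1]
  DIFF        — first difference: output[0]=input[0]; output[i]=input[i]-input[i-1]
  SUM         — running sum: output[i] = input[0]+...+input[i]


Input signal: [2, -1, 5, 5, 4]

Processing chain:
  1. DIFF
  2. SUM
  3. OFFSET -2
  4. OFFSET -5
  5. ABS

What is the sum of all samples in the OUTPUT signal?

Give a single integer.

Answer: 20

Derivation:
Input: [2, -1, 5, 5, 4]
Stage 1 (DIFF): s[0]=2, -1-2=-3, 5--1=6, 5-5=0, 4-5=-1 -> [2, -3, 6, 0, -1]
Stage 2 (SUM): sum[0..0]=2, sum[0..1]=-1, sum[0..2]=5, sum[0..3]=5, sum[0..4]=4 -> [2, -1, 5, 5, 4]
Stage 3 (OFFSET -2): 2+-2=0, -1+-2=-3, 5+-2=3, 5+-2=3, 4+-2=2 -> [0, -3, 3, 3, 2]
Stage 4 (OFFSET -5): 0+-5=-5, -3+-5=-8, 3+-5=-2, 3+-5=-2, 2+-5=-3 -> [-5, -8, -2, -2, -3]
Stage 5 (ABS): |-5|=5, |-8|=8, |-2|=2, |-2|=2, |-3|=3 -> [5, 8, 2, 2, 3]
Output sum: 20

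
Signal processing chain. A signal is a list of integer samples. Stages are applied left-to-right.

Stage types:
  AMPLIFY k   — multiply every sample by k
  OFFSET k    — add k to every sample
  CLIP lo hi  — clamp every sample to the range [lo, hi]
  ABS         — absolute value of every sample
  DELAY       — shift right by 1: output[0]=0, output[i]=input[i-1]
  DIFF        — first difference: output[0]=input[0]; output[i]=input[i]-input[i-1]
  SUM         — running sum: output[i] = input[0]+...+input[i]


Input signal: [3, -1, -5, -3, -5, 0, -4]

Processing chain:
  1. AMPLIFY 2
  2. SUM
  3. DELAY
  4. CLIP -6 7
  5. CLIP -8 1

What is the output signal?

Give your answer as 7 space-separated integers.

Input: [3, -1, -5, -3, -5, 0, -4]
Stage 1 (AMPLIFY 2): 3*2=6, -1*2=-2, -5*2=-10, -3*2=-6, -5*2=-10, 0*2=0, -4*2=-8 -> [6, -2, -10, -6, -10, 0, -8]
Stage 2 (SUM): sum[0..0]=6, sum[0..1]=4, sum[0..2]=-6, sum[0..3]=-12, sum[0..4]=-22, sum[0..5]=-22, sum[0..6]=-30 -> [6, 4, -6, -12, -22, -22, -30]
Stage 3 (DELAY): [0, 6, 4, -6, -12, -22, -22] = [0, 6, 4, -6, -12, -22, -22] -> [0, 6, 4, -6, -12, -22, -22]
Stage 4 (CLIP -6 7): clip(0,-6,7)=0, clip(6,-6,7)=6, clip(4,-6,7)=4, clip(-6,-6,7)=-6, clip(-12,-6,7)=-6, clip(-22,-6,7)=-6, clip(-22,-6,7)=-6 -> [0, 6, 4, -6, -6, -6, -6]
Stage 5 (CLIP -8 1): clip(0,-8,1)=0, clip(6,-8,1)=1, clip(4,-8,1)=1, clip(-6,-8,1)=-6, clip(-6,-8,1)=-6, clip(-6,-8,1)=-6, clip(-6,-8,1)=-6 -> [0, 1, 1, -6, -6, -6, -6]

Answer: 0 1 1 -6 -6 -6 -6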